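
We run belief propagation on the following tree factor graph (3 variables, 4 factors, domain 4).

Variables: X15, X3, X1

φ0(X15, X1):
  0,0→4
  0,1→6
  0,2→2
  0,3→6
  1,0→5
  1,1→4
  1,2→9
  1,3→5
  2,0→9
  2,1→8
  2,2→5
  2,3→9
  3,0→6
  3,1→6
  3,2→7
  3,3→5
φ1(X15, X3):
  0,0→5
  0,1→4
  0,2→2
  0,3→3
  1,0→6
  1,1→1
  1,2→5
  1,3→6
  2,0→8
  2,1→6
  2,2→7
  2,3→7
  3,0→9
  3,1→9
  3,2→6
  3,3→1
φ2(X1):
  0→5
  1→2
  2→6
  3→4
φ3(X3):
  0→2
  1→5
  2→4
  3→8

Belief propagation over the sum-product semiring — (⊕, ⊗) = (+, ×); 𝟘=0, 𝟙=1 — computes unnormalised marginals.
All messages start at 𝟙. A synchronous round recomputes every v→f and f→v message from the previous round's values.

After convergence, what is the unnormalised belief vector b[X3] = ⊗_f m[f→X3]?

b[X3] = [5868, 10385, 8736, 14712]

init: all messages = 𝟙 over 4 values
r1 m[φ0→X15] = [18, 23, 31, 24]
r1 m[φ0→X1] = [24, 24, 23, 25]
r1 m[φ1→X15] = [14, 18, 28, 25]
r1 m[φ1→X3] = [28, 20, 20, 17]
r1 m[φ2→X1] = [5, 2, 6, 4]
r1 m[φ3→X3] = [2, 5, 4, 8]
r1 m[X15→φ0] = [1, 1, 1, 1]
r1 m[X15→φ1] = [1, 1, 1, 1]
r1 m[X3→φ1] = [1, 1, 1, 1]
r1 m[X3→φ3] = [1, 1, 1, 1]
r1 m[X1→φ0] = [1, 1, 1, 1]
r1 m[X1→φ2] = [1, 1, 1, 1]
r2 m[φ0→X15] = [18, 23, 31, 24]
r2 m[φ0→X1] = [24, 24, 23, 25]
r2 m[φ1→X15] = [14, 18, 28, 25]
r2 m[φ1→X3] = [28, 20, 20, 17]
r2 m[φ2→X1] = [5, 2, 6, 4]
r2 m[φ3→X3] = [2, 5, 4, 8]
r2 m[X15→φ0] = [14, 18, 28, 25]
r2 m[X15→φ1] = [18, 23, 31, 24]
r2 m[X3→φ1] = [2, 5, 4, 8]
r2 m[X3→φ3] = [28, 20, 20, 17]
r2 m[X1→φ0] = [5, 2, 6, 4]
r2 m[X1→φ2] = [24, 24, 23, 25]
r3 m[φ0→X15] = [68, 107, 127, 104]
r3 m[φ0→X1] = [548, 530, 505, 551]
r3 m[φ1→X15] = [62, 85, 130, 95]
r3 m[φ1→X3] = [692, 497, 512, 433]
r3 m[φ2→X1] = [5, 2, 6, 4]
r3 m[φ3→X3] = [2, 5, 4, 8]
r3 m[X15→φ0] = [14, 18, 28, 25]
r3 m[X15→φ1] = [18, 23, 31, 24]
r3 m[X3→φ1] = [2, 5, 4, 8]
r3 m[X3→φ3] = [28, 20, 20, 17]
r3 m[X1→φ0] = [5, 2, 6, 4]
r3 m[X1→φ2] = [24, 24, 23, 25]
r4 m[φ0→X15] = [68, 107, 127, 104]
r4 m[φ0→X1] = [548, 530, 505, 551]
r4 m[φ1→X15] = [62, 85, 130, 95]
r4 m[φ1→X3] = [692, 497, 512, 433]
r4 m[φ2→X1] = [5, 2, 6, 4]
r4 m[φ3→X3] = [2, 5, 4, 8]
r4 m[X15→φ0] = [62, 85, 130, 95]
r4 m[X15→φ1] = [68, 107, 127, 104]
r4 m[X3→φ1] = [2, 5, 4, 8]
r4 m[X3→φ3] = [692, 497, 512, 433]
r4 m[X1→φ0] = [5, 2, 6, 4]
r4 m[X1→φ2] = [548, 530, 505, 551]
r5 m[φ0→X15] = [68, 107, 127, 104]
r5 m[φ0→X1] = [2413, 2322, 2204, 2442]
r5 m[φ1→X15] = [62, 85, 130, 95]
r5 m[φ1→X3] = [2934, 2077, 2184, 1839]
r5 m[φ2→X1] = [5, 2, 6, 4]
r5 m[φ3→X3] = [2, 5, 4, 8]
r5 m[X15→φ0] = [62, 85, 130, 95]
r5 m[X15→φ1] = [68, 107, 127, 104]
r5 m[X3→φ1] = [2, 5, 4, 8]
r5 m[X3→φ3] = [692, 497, 512, 433]
r5 m[X1→φ0] = [5, 2, 6, 4]
r5 m[X1→φ2] = [548, 530, 505, 551]
r6 m[φ0→X15] = [68, 107, 127, 104]
r6 m[φ0→X1] = [2413, 2322, 2204, 2442]
r6 m[φ1→X15] = [62, 85, 130, 95]
r6 m[φ1→X3] = [2934, 2077, 2184, 1839]
r6 m[φ2→X1] = [5, 2, 6, 4]
r6 m[φ3→X3] = [2, 5, 4, 8]
r6 m[X15→φ0] = [62, 85, 130, 95]
r6 m[X15→φ1] = [68, 107, 127, 104]
r6 m[X3→φ1] = [2, 5, 4, 8]
r6 m[X3→φ3] = [2934, 2077, 2184, 1839]
r6 m[X1→φ0] = [5, 2, 6, 4]
r6 m[X1→φ2] = [2413, 2322, 2204, 2442]
r7 m[φ0→X15] = [68, 107, 127, 104]
r7 m[φ0→X1] = [2413, 2322, 2204, 2442]
r7 m[φ1→X15] = [62, 85, 130, 95]
r7 m[φ1→X3] = [2934, 2077, 2184, 1839]
r7 m[φ2→X1] = [5, 2, 6, 4]
r7 m[φ3→X3] = [2, 5, 4, 8]
r7 m[X15→φ0] = [62, 85, 130, 95]
r7 m[X15→φ1] = [68, 107, 127, 104]
r7 m[X3→φ1] = [2, 5, 4, 8]
r7 m[X3→φ3] = [2934, 2077, 2184, 1839]
r7 m[X1→φ0] = [5, 2, 6, 4]
r7 m[X1→φ2] = [2413, 2322, 2204, 2442]
fixed point reached at round 7
b[X3] = ⊗ incoming = [5868, 10385, 8736, 14712]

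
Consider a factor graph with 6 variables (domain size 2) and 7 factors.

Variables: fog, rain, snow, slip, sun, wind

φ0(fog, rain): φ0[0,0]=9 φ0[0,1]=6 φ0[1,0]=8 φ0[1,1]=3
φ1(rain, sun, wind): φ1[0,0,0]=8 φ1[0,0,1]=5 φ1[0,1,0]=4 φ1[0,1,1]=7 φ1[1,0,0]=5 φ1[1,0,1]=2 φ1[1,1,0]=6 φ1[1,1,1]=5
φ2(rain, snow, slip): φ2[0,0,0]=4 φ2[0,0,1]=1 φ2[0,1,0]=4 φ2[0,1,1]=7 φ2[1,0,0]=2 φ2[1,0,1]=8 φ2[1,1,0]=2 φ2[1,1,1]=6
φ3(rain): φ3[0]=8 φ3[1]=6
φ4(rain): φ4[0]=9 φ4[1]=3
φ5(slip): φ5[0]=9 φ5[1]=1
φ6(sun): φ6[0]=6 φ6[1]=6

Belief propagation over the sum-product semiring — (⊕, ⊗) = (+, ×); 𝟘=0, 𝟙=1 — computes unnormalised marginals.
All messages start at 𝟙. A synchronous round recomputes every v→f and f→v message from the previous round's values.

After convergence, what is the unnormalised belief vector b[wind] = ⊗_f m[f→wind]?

init: all messages = 𝟙 over 2 values
r1 m[φ0→fog] = [15, 11]
r1 m[φ0→rain] = [17, 9]
r1 m[φ1→rain] = [24, 18]
r1 m[φ1→sun] = [20, 22]
r1 m[φ1→wind] = [23, 19]
r1 m[φ2→rain] = [16, 18]
r1 m[φ2→snow] = [15, 19]
r1 m[φ2→slip] = [12, 22]
r1 m[φ3→rain] = [8, 6]
r1 m[φ4→rain] = [9, 3]
r1 m[φ5→slip] = [9, 1]
r1 m[φ6→sun] = [6, 6]
r1 m[fog→φ0] = [1, 1]
r1 m[rain→φ0] = [1, 1]
r1 m[rain→φ1] = [1, 1]
r1 m[rain→φ2] = [1, 1]
r1 m[rain→φ3] = [1, 1]
r1 m[rain→φ4] = [1, 1]
r1 m[snow→φ2] = [1, 1]
r1 m[slip→φ2] = [1, 1]
r1 m[slip→φ5] = [1, 1]
r1 m[sun→φ1] = [1, 1]
r1 m[sun→φ6] = [1, 1]
r1 m[wind→φ1] = [1, 1]
r2 m[φ0→fog] = [15, 11]
r2 m[φ0→rain] = [17, 9]
r2 m[φ1→rain] = [24, 18]
r2 m[φ1→sun] = [20, 22]
r2 m[φ1→wind] = [23, 19]
r2 m[φ2→rain] = [16, 18]
r2 m[φ2→snow] = [15, 19]
r2 m[φ2→slip] = [12, 22]
r2 m[φ3→rain] = [8, 6]
r2 m[φ4→rain] = [9, 3]
r2 m[φ5→slip] = [9, 1]
r2 m[φ6→sun] = [6, 6]
r2 m[fog→φ0] = [1, 1]
r2 m[rain→φ0] = [27648, 5832]
r2 m[rain→φ1] = [19584, 2916]
r2 m[rain→φ2] = [29376, 2916]
r2 m[rain→φ3] = [58752, 8748]
r2 m[rain→φ4] = [52224, 17496]
r2 m[snow→φ2] = [1, 1]
r2 m[slip→φ2] = [9, 1]
r2 m[slip→φ5] = [12, 22]
r2 m[sun→φ1] = [6, 6]
r2 m[sun→φ6] = [20, 22]
r2 m[wind→φ1] = [1, 1]
r3 m[φ0→fog] = [283824, 238680]
r3 m[φ0→rain] = [17, 9]
r3 m[φ1→rain] = [144, 108]
r3 m[φ1→sun] = [275004, 247500]
r3 m[φ1→wind] = [1602504, 1532520]
r3 m[φ2→rain] = [80, 50]
r3 m[φ2→snow] = [1162728, 1333152]
r3 m[φ2→slip] = [246672, 275832]
r3 m[φ3→rain] = [8, 6]
r3 m[φ4→rain] = [9, 3]
r3 m[φ5→slip] = [9, 1]
r3 m[φ6→sun] = [6, 6]
r3 m[fog→φ0] = [1, 1]
r3 m[rain→φ0] = [27648, 5832]
r3 m[rain→φ1] = [19584, 2916]
r3 m[rain→φ2] = [29376, 2916]
r3 m[rain→φ3] = [58752, 8748]
r3 m[rain→φ4] = [52224, 17496]
r3 m[snow→φ2] = [1, 1]
r3 m[slip→φ2] = [9, 1]
r3 m[slip→φ5] = [12, 22]
r3 m[sun→φ1] = [6, 6]
r3 m[sun→φ6] = [20, 22]
r3 m[wind→φ1] = [1, 1]
r4 m[φ0→fog] = [283824, 238680]
r4 m[φ0→rain] = [17, 9]
r4 m[φ1→rain] = [144, 108]
r4 m[φ1→sun] = [275004, 247500]
r4 m[φ1→wind] = [1602504, 1532520]
r4 m[φ2→rain] = [80, 50]
r4 m[φ2→snow] = [1162728, 1333152]
r4 m[φ2→slip] = [246672, 275832]
r4 m[φ3→rain] = [8, 6]
r4 m[φ4→rain] = [9, 3]
r4 m[φ5→slip] = [9, 1]
r4 m[φ6→sun] = [6, 6]
r4 m[fog→φ0] = [1, 1]
r4 m[rain→φ0] = [829440, 97200]
r4 m[rain→φ1] = [97920, 8100]
r4 m[rain→φ2] = [176256, 17496]
r4 m[rain→φ3] = [1762560, 145800]
r4 m[rain→φ4] = [1566720, 291600]
r4 m[snow→φ2] = [1, 1]
r4 m[slip→φ2] = [9, 1]
r4 m[slip→φ5] = [246672, 275832]
r4 m[sun→φ1] = [6, 6]
r4 m[sun→φ6] = [275004, 247500]
r4 m[wind→φ1] = [1, 1]
r5 m[φ0→fog] = [8048160, 6927120]
r5 m[φ0→rain] = [17, 9]
r5 m[φ1→rain] = [144, 108]
r5 m[φ1→sun] = [1329660, 1166220]
r5 m[φ1→wind] = [7584840, 7390440]
r5 m[φ2→rain] = [80, 50]
r5 m[φ2→snow] = [6976368, 7998912]
r5 m[φ2→slip] = [1480032, 1654992]
r5 m[φ3→rain] = [8, 6]
r5 m[φ4→rain] = [9, 3]
r5 m[φ5→slip] = [9, 1]
r5 m[φ6→sun] = [6, 6]
r5 m[fog→φ0] = [1, 1]
r5 m[rain→φ0] = [829440, 97200]
r5 m[rain→φ1] = [97920, 8100]
r5 m[rain→φ2] = [176256, 17496]
r5 m[rain→φ3] = [1762560, 145800]
r5 m[rain→φ4] = [1566720, 291600]
r5 m[snow→φ2] = [1, 1]
r5 m[slip→φ2] = [9, 1]
r5 m[slip→φ5] = [246672, 275832]
r5 m[sun→φ1] = [6, 6]
r5 m[sun→φ6] = [275004, 247500]
r5 m[wind→φ1] = [1, 1]
r6 m[φ0→fog] = [8048160, 6927120]
r6 m[φ0→rain] = [17, 9]
r6 m[φ1→rain] = [144, 108]
r6 m[φ1→sun] = [1329660, 1166220]
r6 m[φ1→wind] = [7584840, 7390440]
r6 m[φ2→rain] = [80, 50]
r6 m[φ2→snow] = [6976368, 7998912]
r6 m[φ2→slip] = [1480032, 1654992]
r6 m[φ3→rain] = [8, 6]
r6 m[φ4→rain] = [9, 3]
r6 m[φ5→slip] = [9, 1]
r6 m[φ6→sun] = [6, 6]
r6 m[fog→φ0] = [1, 1]
r6 m[rain→φ0] = [829440, 97200]
r6 m[rain→φ1] = [97920, 8100]
r6 m[rain→φ2] = [176256, 17496]
r6 m[rain→φ3] = [1762560, 145800]
r6 m[rain→φ4] = [1566720, 291600]
r6 m[snow→φ2] = [1, 1]
r6 m[slip→φ2] = [9, 1]
r6 m[slip→φ5] = [1480032, 1654992]
r6 m[sun→φ1] = [6, 6]
r6 m[sun→φ6] = [1329660, 1166220]
r6 m[wind→φ1] = [1, 1]
r7 m[φ0→fog] = [8048160, 6927120]
r7 m[φ0→rain] = [17, 9]
r7 m[φ1→rain] = [144, 108]
r7 m[φ1→sun] = [1329660, 1166220]
r7 m[φ1→wind] = [7584840, 7390440]
r7 m[φ2→rain] = [80, 50]
r7 m[φ2→snow] = [6976368, 7998912]
r7 m[φ2→slip] = [1480032, 1654992]
r7 m[φ3→rain] = [8, 6]
r7 m[φ4→rain] = [9, 3]
r7 m[φ5→slip] = [9, 1]
r7 m[φ6→sun] = [6, 6]
r7 m[fog→φ0] = [1, 1]
r7 m[rain→φ0] = [829440, 97200]
r7 m[rain→φ1] = [97920, 8100]
r7 m[rain→φ2] = [176256, 17496]
r7 m[rain→φ3] = [1762560, 145800]
r7 m[rain→φ4] = [1566720, 291600]
r7 m[snow→φ2] = [1, 1]
r7 m[slip→φ2] = [9, 1]
r7 m[slip→φ5] = [1480032, 1654992]
r7 m[sun→φ1] = [6, 6]
r7 m[sun→φ6] = [1329660, 1166220]
r7 m[wind→φ1] = [1, 1]
fixed point reached at round 7
b[wind] = ⊗ incoming = [7584840, 7390440]

b[wind] = [7584840, 7390440]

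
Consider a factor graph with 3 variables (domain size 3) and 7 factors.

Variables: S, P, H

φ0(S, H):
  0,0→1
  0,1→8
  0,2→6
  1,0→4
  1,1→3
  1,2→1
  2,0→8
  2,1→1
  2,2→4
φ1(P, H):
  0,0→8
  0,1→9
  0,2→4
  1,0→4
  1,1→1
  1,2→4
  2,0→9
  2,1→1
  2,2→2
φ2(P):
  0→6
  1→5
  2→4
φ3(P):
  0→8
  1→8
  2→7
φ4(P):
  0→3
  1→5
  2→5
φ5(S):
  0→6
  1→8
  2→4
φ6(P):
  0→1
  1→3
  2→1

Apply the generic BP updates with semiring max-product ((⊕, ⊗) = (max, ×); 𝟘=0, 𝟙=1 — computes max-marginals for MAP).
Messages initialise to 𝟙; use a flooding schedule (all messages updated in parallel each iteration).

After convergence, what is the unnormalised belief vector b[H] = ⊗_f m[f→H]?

b[H] = [76800, 62208, 86400]

init: all messages = 𝟙 over 3 values
r1 m[φ0→S] = [8, 4, 8]
r1 m[φ0→H] = [8, 8, 6]
r1 m[φ1→P] = [9, 4, 9]
r1 m[φ1→H] = [9, 9, 4]
r1 m[φ2→P] = [6, 5, 4]
r1 m[φ3→P] = [8, 8, 7]
r1 m[φ4→P] = [3, 5, 5]
r1 m[φ5→S] = [6, 8, 4]
r1 m[φ6→P] = [1, 3, 1]
r1 m[S→φ0] = [1, 1, 1]
r1 m[S→φ5] = [1, 1, 1]
r1 m[P→φ1] = [1, 1, 1]
r1 m[P→φ2] = [1, 1, 1]
r1 m[P→φ3] = [1, 1, 1]
r1 m[P→φ4] = [1, 1, 1]
r1 m[P→φ6] = [1, 1, 1]
r1 m[H→φ0] = [1, 1, 1]
r1 m[H→φ1] = [1, 1, 1]
r2 m[φ0→S] = [8, 4, 8]
r2 m[φ0→H] = [8, 8, 6]
r2 m[φ1→P] = [9, 4, 9]
r2 m[φ1→H] = [9, 9, 4]
r2 m[φ2→P] = [6, 5, 4]
r2 m[φ3→P] = [8, 8, 7]
r2 m[φ4→P] = [3, 5, 5]
r2 m[φ5→S] = [6, 8, 4]
r2 m[φ6→P] = [1, 3, 1]
r2 m[S→φ0] = [6, 8, 4]
r2 m[S→φ5] = [8, 4, 8]
r2 m[P→φ1] = [144, 600, 140]
r2 m[P→φ2] = [216, 480, 315]
r2 m[P→φ3] = [162, 300, 180]
r2 m[P→φ4] = [432, 480, 252]
r2 m[P→φ6] = [1296, 800, 1260]
r2 m[H→φ0] = [9, 9, 4]
r2 m[H→φ1] = [8, 8, 6]
r3 m[φ0→S] = [72, 36, 72]
r3 m[φ0→H] = [32, 48, 36]
r3 m[φ1→P] = [72, 32, 72]
r3 m[φ1→H] = [2400, 1296, 2400]
r3 m[φ2→P] = [6, 5, 4]
r3 m[φ3→P] = [8, 8, 7]
r3 m[φ4→P] = [3, 5, 5]
r3 m[φ5→S] = [6, 8, 4]
r3 m[φ6→P] = [1, 3, 1]
r3 m[S→φ0] = [6, 8, 4]
r3 m[S→φ5] = [8, 4, 8]
r3 m[P→φ1] = [144, 600, 140]
r3 m[P→φ2] = [216, 480, 315]
r3 m[P→φ3] = [162, 300, 180]
r3 m[P→φ4] = [432, 480, 252]
r3 m[P→φ6] = [1296, 800, 1260]
r3 m[H→φ0] = [9, 9, 4]
r3 m[H→φ1] = [8, 8, 6]
r4 m[φ0→S] = [72, 36, 72]
r4 m[φ0→H] = [32, 48, 36]
r4 m[φ1→P] = [72, 32, 72]
r4 m[φ1→H] = [2400, 1296, 2400]
r4 m[φ2→P] = [6, 5, 4]
r4 m[φ3→P] = [8, 8, 7]
r4 m[φ4→P] = [3, 5, 5]
r4 m[φ5→S] = [6, 8, 4]
r4 m[φ6→P] = [1, 3, 1]
r4 m[S→φ0] = [6, 8, 4]
r4 m[S→φ5] = [72, 36, 72]
r4 m[P→φ1] = [144, 600, 140]
r4 m[P→φ2] = [1728, 3840, 2520]
r4 m[P→φ3] = [1296, 2400, 1440]
r4 m[P→φ4] = [3456, 3840, 2016]
r4 m[P→φ6] = [10368, 6400, 10080]
r4 m[H→φ0] = [2400, 1296, 2400]
r4 m[H→φ1] = [32, 48, 36]
r5 m[φ0→S] = [14400, 9600, 19200]
r5 m[φ0→H] = [32, 48, 36]
r5 m[φ1→P] = [432, 144, 288]
r5 m[φ1→H] = [2400, 1296, 2400]
r5 m[φ2→P] = [6, 5, 4]
r5 m[φ3→P] = [8, 8, 7]
r5 m[φ4→P] = [3, 5, 5]
r5 m[φ5→S] = [6, 8, 4]
r5 m[φ6→P] = [1, 3, 1]
r5 m[S→φ0] = [6, 8, 4]
r5 m[S→φ5] = [72, 36, 72]
r5 m[P→φ1] = [144, 600, 140]
r5 m[P→φ2] = [1728, 3840, 2520]
r5 m[P→φ3] = [1296, 2400, 1440]
r5 m[P→φ4] = [3456, 3840, 2016]
r5 m[P→φ6] = [10368, 6400, 10080]
r5 m[H→φ0] = [2400, 1296, 2400]
r5 m[H→φ1] = [32, 48, 36]
r6 m[φ0→S] = [14400, 9600, 19200]
r6 m[φ0→H] = [32, 48, 36]
r6 m[φ1→P] = [432, 144, 288]
r6 m[φ1→H] = [2400, 1296, 2400]
r6 m[φ2→P] = [6, 5, 4]
r6 m[φ3→P] = [8, 8, 7]
r6 m[φ4→P] = [3, 5, 5]
r6 m[φ5→S] = [6, 8, 4]
r6 m[φ6→P] = [1, 3, 1]
r6 m[S→φ0] = [6, 8, 4]
r6 m[S→φ5] = [14400, 9600, 19200]
r6 m[P→φ1] = [144, 600, 140]
r6 m[P→φ2] = [10368, 17280, 10080]
r6 m[P→φ3] = [7776, 10800, 5760]
r6 m[P→φ4] = [20736, 17280, 8064]
r6 m[P→φ6] = [62208, 28800, 40320]
r6 m[H→φ0] = [2400, 1296, 2400]
r6 m[H→φ1] = [32, 48, 36]
r7 m[φ0→S] = [14400, 9600, 19200]
r7 m[φ0→H] = [32, 48, 36]
r7 m[φ1→P] = [432, 144, 288]
r7 m[φ1→H] = [2400, 1296, 2400]
r7 m[φ2→P] = [6, 5, 4]
r7 m[φ3→P] = [8, 8, 7]
r7 m[φ4→P] = [3, 5, 5]
r7 m[φ5→S] = [6, 8, 4]
r7 m[φ6→P] = [1, 3, 1]
r7 m[S→φ0] = [6, 8, 4]
r7 m[S→φ5] = [14400, 9600, 19200]
r7 m[P→φ1] = [144, 600, 140]
r7 m[P→φ2] = [10368, 17280, 10080]
r7 m[P→φ3] = [7776, 10800, 5760]
r7 m[P→φ4] = [20736, 17280, 8064]
r7 m[P→φ6] = [62208, 28800, 40320]
r7 m[H→φ0] = [2400, 1296, 2400]
r7 m[H→φ1] = [32, 48, 36]
fixed point reached at round 7
b[H] = ⊗ incoming = [76800, 62208, 86400]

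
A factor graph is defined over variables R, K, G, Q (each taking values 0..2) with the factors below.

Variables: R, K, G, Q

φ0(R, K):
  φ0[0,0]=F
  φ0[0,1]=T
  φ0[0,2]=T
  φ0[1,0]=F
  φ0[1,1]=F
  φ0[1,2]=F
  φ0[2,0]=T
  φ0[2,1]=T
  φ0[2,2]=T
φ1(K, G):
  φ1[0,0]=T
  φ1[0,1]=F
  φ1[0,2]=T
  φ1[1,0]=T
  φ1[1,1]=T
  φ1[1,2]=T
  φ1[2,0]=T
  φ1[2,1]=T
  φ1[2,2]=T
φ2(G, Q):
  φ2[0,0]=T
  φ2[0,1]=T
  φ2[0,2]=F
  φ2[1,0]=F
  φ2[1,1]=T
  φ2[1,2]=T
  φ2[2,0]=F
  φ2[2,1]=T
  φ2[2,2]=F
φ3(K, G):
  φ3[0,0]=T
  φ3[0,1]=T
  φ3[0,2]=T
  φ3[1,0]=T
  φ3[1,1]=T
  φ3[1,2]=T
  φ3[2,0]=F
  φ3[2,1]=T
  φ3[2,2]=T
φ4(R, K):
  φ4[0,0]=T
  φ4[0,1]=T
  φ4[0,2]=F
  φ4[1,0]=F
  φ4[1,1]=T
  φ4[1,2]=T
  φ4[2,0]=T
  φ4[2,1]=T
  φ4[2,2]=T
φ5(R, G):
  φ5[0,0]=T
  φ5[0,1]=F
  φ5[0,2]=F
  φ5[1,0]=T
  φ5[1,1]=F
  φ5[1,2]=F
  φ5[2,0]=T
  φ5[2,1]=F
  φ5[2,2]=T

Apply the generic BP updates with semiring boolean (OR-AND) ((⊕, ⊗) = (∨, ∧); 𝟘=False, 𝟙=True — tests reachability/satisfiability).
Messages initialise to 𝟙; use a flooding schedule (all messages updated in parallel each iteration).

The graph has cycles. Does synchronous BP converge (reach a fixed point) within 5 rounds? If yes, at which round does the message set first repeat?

init: all messages = 𝟙 over 3 values
r1 m[φ0→R] = [T, F, T]
r1 m[φ0→K] = [T, T, T]
r1 m[φ1→K] = [T, T, T]
r1 m[φ1→G] = [T, T, T]
r1 m[φ2→G] = [T, T, T]
r1 m[φ2→Q] = [T, T, T]
r1 m[φ3→K] = [T, T, T]
r1 m[φ3→G] = [T, T, T]
r1 m[φ4→R] = [T, T, T]
r1 m[φ4→K] = [T, T, T]
r1 m[φ5→R] = [T, T, T]
r1 m[φ5→G] = [T, F, T]
r1 m[R→φ0] = [T, T, T]
r1 m[R→φ4] = [T, T, T]
r1 m[R→φ5] = [T, T, T]
r1 m[K→φ0] = [T, T, T]
r1 m[K→φ1] = [T, T, T]
r1 m[K→φ3] = [T, T, T]
r1 m[K→φ4] = [T, T, T]
r1 m[G→φ1] = [T, T, T]
r1 m[G→φ2] = [T, T, T]
r1 m[G→φ3] = [T, T, T]
r1 m[G→φ5] = [T, T, T]
r1 m[Q→φ2] = [T, T, T]
r2 m[φ0→R] = [T, F, T]
r2 m[φ0→K] = [T, T, T]
r2 m[φ1→K] = [T, T, T]
r2 m[φ1→G] = [T, T, T]
r2 m[φ2→G] = [T, T, T]
r2 m[φ2→Q] = [T, T, T]
r2 m[φ3→K] = [T, T, T]
r2 m[φ3→G] = [T, T, T]
r2 m[φ4→R] = [T, T, T]
r2 m[φ4→K] = [T, T, T]
r2 m[φ5→R] = [T, T, T]
r2 m[φ5→G] = [T, F, T]
r2 m[R→φ0] = [T, T, T]
r2 m[R→φ4] = [T, F, T]
r2 m[R→φ5] = [T, F, T]
r2 m[K→φ0] = [T, T, T]
r2 m[K→φ1] = [T, T, T]
r2 m[K→φ3] = [T, T, T]
r2 m[K→φ4] = [T, T, T]
r2 m[G→φ1] = [T, F, T]
r2 m[G→φ2] = [T, F, T]
r2 m[G→φ3] = [T, F, T]
r2 m[G→φ5] = [T, T, T]
r2 m[Q→φ2] = [T, T, T]
r3 m[φ0→R] = [T, F, T]
r3 m[φ0→K] = [T, T, T]
r3 m[φ1→K] = [T, T, T]
r3 m[φ1→G] = [T, T, T]
r3 m[φ2→G] = [T, T, T]
r3 m[φ2→Q] = [T, T, F]
r3 m[φ3→K] = [T, T, T]
r3 m[φ3→G] = [T, T, T]
r3 m[φ4→R] = [T, T, T]
r3 m[φ4→K] = [T, T, T]
r3 m[φ5→R] = [T, T, T]
r3 m[φ5→G] = [T, F, T]
r3 m[R→φ0] = [T, T, T]
r3 m[R→φ4] = [T, F, T]
r3 m[R→φ5] = [T, F, T]
r3 m[K→φ0] = [T, T, T]
r3 m[K→φ1] = [T, T, T]
r3 m[K→φ3] = [T, T, T]
r3 m[K→φ4] = [T, T, T]
r3 m[G→φ1] = [T, F, T]
r3 m[G→φ2] = [T, F, T]
r3 m[G→φ3] = [T, F, T]
r3 m[G→φ5] = [T, T, T]
r3 m[Q→φ2] = [T, T, T]
r4 m[φ0→R] = [T, F, T]
r4 m[φ0→K] = [T, T, T]
r4 m[φ1→K] = [T, T, T]
r4 m[φ1→G] = [T, T, T]
r4 m[φ2→G] = [T, T, T]
r4 m[φ2→Q] = [T, T, F]
r4 m[φ3→K] = [T, T, T]
r4 m[φ3→G] = [T, T, T]
r4 m[φ4→R] = [T, T, T]
r4 m[φ4→K] = [T, T, T]
r4 m[φ5→R] = [T, T, T]
r4 m[φ5→G] = [T, F, T]
r4 m[R→φ0] = [T, T, T]
r4 m[R→φ4] = [T, F, T]
r4 m[R→φ5] = [T, F, T]
r4 m[K→φ0] = [T, T, T]
r4 m[K→φ1] = [T, T, T]
r4 m[K→φ3] = [T, T, T]
r4 m[K→φ4] = [T, T, T]
r4 m[G→φ1] = [T, F, T]
r4 m[G→φ2] = [T, F, T]
r4 m[G→φ3] = [T, F, T]
r4 m[G→φ5] = [T, T, T]
r4 m[Q→φ2] = [T, T, T]
fixed point reached at round 4
messages reach a fixed point at round 4

CONVERGED at round 4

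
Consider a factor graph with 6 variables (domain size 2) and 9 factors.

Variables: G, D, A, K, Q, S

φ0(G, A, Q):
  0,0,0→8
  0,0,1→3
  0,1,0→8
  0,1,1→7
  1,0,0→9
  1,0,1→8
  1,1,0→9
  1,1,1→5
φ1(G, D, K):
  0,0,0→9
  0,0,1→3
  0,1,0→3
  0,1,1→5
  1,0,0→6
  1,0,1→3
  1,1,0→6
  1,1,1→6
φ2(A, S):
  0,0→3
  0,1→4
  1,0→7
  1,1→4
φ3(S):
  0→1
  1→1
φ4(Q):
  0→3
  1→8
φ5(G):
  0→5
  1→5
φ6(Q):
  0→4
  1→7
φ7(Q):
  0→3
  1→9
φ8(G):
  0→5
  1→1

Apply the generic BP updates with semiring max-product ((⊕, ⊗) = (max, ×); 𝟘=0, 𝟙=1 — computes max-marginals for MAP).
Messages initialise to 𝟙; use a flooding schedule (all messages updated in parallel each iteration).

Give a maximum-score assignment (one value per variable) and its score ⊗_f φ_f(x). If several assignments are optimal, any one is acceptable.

assignment: (G=0, D=0, A=1, K=0, Q=1, S=0); score = 5556600

init: all messages = 𝟙 over 2 values
r1 m[φ0→G] = [8, 9]
r1 m[φ0→A] = [9, 9]
r1 m[φ0→Q] = [9, 8]
r1 m[φ1→G] = [9, 6]
r1 m[φ1→D] = [9, 6]
r1 m[φ1→K] = [9, 6]
r1 m[φ2→A] = [4, 7]
r1 m[φ2→S] = [7, 4]
r1 m[φ3→S] = [1, 1]
r1 m[φ4→Q] = [3, 8]
r1 m[φ5→G] = [5, 5]
r1 m[φ6→Q] = [4, 7]
r1 m[φ7→Q] = [3, 9]
r1 m[φ8→G] = [5, 1]
r1 m[G→φ0] = [1, 1]
r1 m[G→φ1] = [1, 1]
r1 m[G→φ5] = [1, 1]
r1 m[G→φ8] = [1, 1]
r1 m[D→φ1] = [1, 1]
r1 m[A→φ0] = [1, 1]
r1 m[A→φ2] = [1, 1]
r1 m[K→φ1] = [1, 1]
r1 m[Q→φ0] = [1, 1]
r1 m[Q→φ4] = [1, 1]
r1 m[Q→φ6] = [1, 1]
r1 m[Q→φ7] = [1, 1]
r1 m[S→φ2] = [1, 1]
r1 m[S→φ3] = [1, 1]
r2 m[φ0→G] = [8, 9]
r2 m[φ0→A] = [9, 9]
r2 m[φ0→Q] = [9, 8]
r2 m[φ1→G] = [9, 6]
r2 m[φ1→D] = [9, 6]
r2 m[φ1→K] = [9, 6]
r2 m[φ2→A] = [4, 7]
r2 m[φ2→S] = [7, 4]
r2 m[φ3→S] = [1, 1]
r2 m[φ4→Q] = [3, 8]
r2 m[φ5→G] = [5, 5]
r2 m[φ6→Q] = [4, 7]
r2 m[φ7→Q] = [3, 9]
r2 m[φ8→G] = [5, 1]
r2 m[G→φ0] = [225, 30]
r2 m[G→φ1] = [200, 45]
r2 m[G→φ5] = [360, 54]
r2 m[G→φ8] = [360, 270]
r2 m[D→φ1] = [1, 1]
r2 m[A→φ0] = [4, 7]
r2 m[A→φ2] = [9, 9]
r2 m[K→φ1] = [1, 1]
r2 m[Q→φ0] = [36, 504]
r2 m[Q→φ4] = [108, 504]
r2 m[Q→φ6] = [81, 576]
r2 m[Q→φ7] = [108, 448]
r2 m[S→φ2] = [1, 1]
r2 m[S→φ3] = [7, 4]
r3 m[φ0→G] = [24696, 17640]
r3 m[φ0→A] = [340200, 793800]
r3 m[φ0→Q] = [12600, 11025]
r3 m[φ1→G] = [9, 6]
r3 m[φ1→D] = [1800, 1000]
r3 m[φ1→K] = [1800, 1000]
r3 m[φ2→A] = [4, 7]
r3 m[φ2→S] = [63, 36]
r3 m[φ3→S] = [1, 1]
r3 m[φ4→Q] = [3, 8]
r3 m[φ5→G] = [5, 5]
r3 m[φ6→Q] = [4, 7]
r3 m[φ7→Q] = [3, 9]
r3 m[φ8→G] = [5, 1]
r3 m[G→φ0] = [225, 30]
r3 m[G→φ1] = [200, 45]
r3 m[G→φ5] = [360, 54]
r3 m[G→φ8] = [360, 270]
r3 m[D→φ1] = [1, 1]
r3 m[A→φ0] = [4, 7]
r3 m[A→φ2] = [9, 9]
r3 m[K→φ1] = [1, 1]
r3 m[Q→φ0] = [36, 504]
r3 m[Q→φ4] = [108, 504]
r3 m[Q→φ6] = [81, 576]
r3 m[Q→φ7] = [108, 448]
r3 m[S→φ2] = [1, 1]
r3 m[S→φ3] = [7, 4]
r4 m[φ0→G] = [24696, 17640]
r4 m[φ0→A] = [340200, 793800]
r4 m[φ0→Q] = [12600, 11025]
r4 m[φ1→G] = [9, 6]
r4 m[φ1→D] = [1800, 1000]
r4 m[φ1→K] = [1800, 1000]
r4 m[φ2→A] = [4, 7]
r4 m[φ2→S] = [63, 36]
r4 m[φ3→S] = [1, 1]
r4 m[φ4→Q] = [3, 8]
r4 m[φ5→G] = [5, 5]
r4 m[φ6→Q] = [4, 7]
r4 m[φ7→Q] = [3, 9]
r4 m[φ8→G] = [5, 1]
r4 m[G→φ0] = [225, 30]
r4 m[G→φ1] = [617400, 88200]
r4 m[G→φ5] = [1111320, 105840]
r4 m[G→φ8] = [1111320, 529200]
r4 m[D→φ1] = [1, 1]
r4 m[A→φ0] = [4, 7]
r4 m[A→φ2] = [340200, 793800]
r4 m[K→φ1] = [1, 1]
r4 m[Q→φ0] = [36, 504]
r4 m[Q→φ4] = [151200, 694575]
r4 m[Q→φ6] = [113400, 793800]
r4 m[Q→φ7] = [151200, 617400]
r4 m[S→φ2] = [1, 1]
r4 m[S→φ3] = [63, 36]
r5 m[φ0→G] = [24696, 17640]
r5 m[φ0→A] = [340200, 793800]
r5 m[φ0→Q] = [12600, 11025]
r5 m[φ1→G] = [9, 6]
r5 m[φ1→D] = [5556600, 3087000]
r5 m[φ1→K] = [5556600, 3087000]
r5 m[φ2→A] = [4, 7]
r5 m[φ2→S] = [5556600, 3175200]
r5 m[φ3→S] = [1, 1]
r5 m[φ4→Q] = [3, 8]
r5 m[φ5→G] = [5, 5]
r5 m[φ6→Q] = [4, 7]
r5 m[φ7→Q] = [3, 9]
r5 m[φ8→G] = [5, 1]
r5 m[G→φ0] = [225, 30]
r5 m[G→φ1] = [617400, 88200]
r5 m[G→φ5] = [1111320, 105840]
r5 m[G→φ8] = [1111320, 529200]
r5 m[D→φ1] = [1, 1]
r5 m[A→φ0] = [4, 7]
r5 m[A→φ2] = [340200, 793800]
r5 m[K→φ1] = [1, 1]
r5 m[Q→φ0] = [36, 504]
r5 m[Q→φ4] = [151200, 694575]
r5 m[Q→φ6] = [113400, 793800]
r5 m[Q→φ7] = [151200, 617400]
r5 m[S→φ2] = [1, 1]
r5 m[S→φ3] = [63, 36]
r6 m[φ0→G] = [24696, 17640]
r6 m[φ0→A] = [340200, 793800]
r6 m[φ0→Q] = [12600, 11025]
r6 m[φ1→G] = [9, 6]
r6 m[φ1→D] = [5556600, 3087000]
r6 m[φ1→K] = [5556600, 3087000]
r6 m[φ2→A] = [4, 7]
r6 m[φ2→S] = [5556600, 3175200]
r6 m[φ3→S] = [1, 1]
r6 m[φ4→Q] = [3, 8]
r6 m[φ5→G] = [5, 5]
r6 m[φ6→Q] = [4, 7]
r6 m[φ7→Q] = [3, 9]
r6 m[φ8→G] = [5, 1]
r6 m[G→φ0] = [225, 30]
r6 m[G→φ1] = [617400, 88200]
r6 m[G→φ5] = [1111320, 105840]
r6 m[G→φ8] = [1111320, 529200]
r6 m[D→φ1] = [1, 1]
r6 m[A→φ0] = [4, 7]
r6 m[A→φ2] = [340200, 793800]
r6 m[K→φ1] = [1, 1]
r6 m[Q→φ0] = [36, 504]
r6 m[Q→φ4] = [151200, 694575]
r6 m[Q→φ6] = [113400, 793800]
r6 m[Q→φ7] = [151200, 617400]
r6 m[S→φ2] = [1, 1]
r6 m[S→φ3] = [5556600, 3175200]
r7 m[φ0→G] = [24696, 17640]
r7 m[φ0→A] = [340200, 793800]
r7 m[φ0→Q] = [12600, 11025]
r7 m[φ1→G] = [9, 6]
r7 m[φ1→D] = [5556600, 3087000]
r7 m[φ1→K] = [5556600, 3087000]
r7 m[φ2→A] = [4, 7]
r7 m[φ2→S] = [5556600, 3175200]
r7 m[φ3→S] = [1, 1]
r7 m[φ4→Q] = [3, 8]
r7 m[φ5→G] = [5, 5]
r7 m[φ6→Q] = [4, 7]
r7 m[φ7→Q] = [3, 9]
r7 m[φ8→G] = [5, 1]
r7 m[G→φ0] = [225, 30]
r7 m[G→φ1] = [617400, 88200]
r7 m[G→φ5] = [1111320, 105840]
r7 m[G→φ8] = [1111320, 529200]
r7 m[D→φ1] = [1, 1]
r7 m[A→φ0] = [4, 7]
r7 m[A→φ2] = [340200, 793800]
r7 m[K→φ1] = [1, 1]
r7 m[Q→φ0] = [36, 504]
r7 m[Q→φ4] = [151200, 694575]
r7 m[Q→φ6] = [113400, 793800]
r7 m[Q→φ7] = [151200, 617400]
r7 m[S→φ2] = [1, 1]
r7 m[S→φ3] = [5556600, 3175200]
fixed point reached at round 7
traceback from G: (G=0, D=0, A=1, K=0, Q=1, S=0), score=5556600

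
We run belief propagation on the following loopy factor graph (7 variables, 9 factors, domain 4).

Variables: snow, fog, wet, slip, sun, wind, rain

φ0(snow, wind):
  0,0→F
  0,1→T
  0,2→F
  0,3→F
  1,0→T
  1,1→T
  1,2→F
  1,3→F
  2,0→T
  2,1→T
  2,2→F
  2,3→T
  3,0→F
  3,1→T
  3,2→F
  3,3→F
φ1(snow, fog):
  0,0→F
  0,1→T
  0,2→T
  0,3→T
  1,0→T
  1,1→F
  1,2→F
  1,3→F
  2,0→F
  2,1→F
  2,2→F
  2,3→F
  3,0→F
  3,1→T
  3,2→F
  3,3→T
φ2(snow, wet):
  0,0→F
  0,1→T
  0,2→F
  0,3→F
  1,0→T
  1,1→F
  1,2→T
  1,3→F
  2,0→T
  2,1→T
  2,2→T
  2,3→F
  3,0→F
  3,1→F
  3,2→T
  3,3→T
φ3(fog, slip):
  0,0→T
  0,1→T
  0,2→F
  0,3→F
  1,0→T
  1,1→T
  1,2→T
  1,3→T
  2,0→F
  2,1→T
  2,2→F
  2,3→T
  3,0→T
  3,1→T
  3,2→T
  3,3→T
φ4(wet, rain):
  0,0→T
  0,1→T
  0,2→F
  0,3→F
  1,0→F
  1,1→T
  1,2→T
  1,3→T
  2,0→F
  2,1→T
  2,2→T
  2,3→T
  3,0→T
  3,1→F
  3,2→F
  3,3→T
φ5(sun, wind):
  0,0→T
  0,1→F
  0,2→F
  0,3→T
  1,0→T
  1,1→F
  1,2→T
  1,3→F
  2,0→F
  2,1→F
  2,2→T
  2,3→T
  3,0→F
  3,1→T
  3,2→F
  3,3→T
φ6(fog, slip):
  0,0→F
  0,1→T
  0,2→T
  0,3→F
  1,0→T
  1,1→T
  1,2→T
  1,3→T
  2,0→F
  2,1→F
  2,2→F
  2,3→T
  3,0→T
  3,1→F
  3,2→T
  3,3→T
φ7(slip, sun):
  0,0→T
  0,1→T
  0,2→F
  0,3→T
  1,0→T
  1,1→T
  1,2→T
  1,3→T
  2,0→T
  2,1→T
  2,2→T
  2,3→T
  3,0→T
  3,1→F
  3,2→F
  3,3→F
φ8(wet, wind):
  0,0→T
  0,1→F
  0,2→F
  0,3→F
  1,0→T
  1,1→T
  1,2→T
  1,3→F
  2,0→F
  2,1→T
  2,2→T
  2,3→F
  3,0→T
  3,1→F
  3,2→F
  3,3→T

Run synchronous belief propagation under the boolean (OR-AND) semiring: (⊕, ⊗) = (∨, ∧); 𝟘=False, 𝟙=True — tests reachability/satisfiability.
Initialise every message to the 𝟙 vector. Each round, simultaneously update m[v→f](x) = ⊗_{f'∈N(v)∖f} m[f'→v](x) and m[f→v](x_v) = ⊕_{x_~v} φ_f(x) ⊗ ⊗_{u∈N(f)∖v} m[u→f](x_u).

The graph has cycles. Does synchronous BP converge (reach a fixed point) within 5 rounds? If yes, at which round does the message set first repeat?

NOT CONVERGED within 5 rounds

init: all messages = 𝟙 over 4 values
r1 m[φ0→snow] = [T, T, T, T]
r1 m[φ0→wind] = [T, T, F, T]
r1 m[φ1→snow] = [T, T, F, T]
r1 m[φ1→fog] = [T, T, T, T]
r1 m[φ2→snow] = [T, T, T, T]
r1 m[φ2→wet] = [T, T, T, T]
r1 m[φ3→fog] = [T, T, T, T]
r1 m[φ3→slip] = [T, T, T, T]
r1 m[φ4→wet] = [T, T, T, T]
r1 m[φ4→rain] = [T, T, T, T]
r1 m[φ5→sun] = [T, T, T, T]
r1 m[φ5→wind] = [T, T, T, T]
r1 m[φ6→fog] = [T, T, T, T]
r1 m[φ6→slip] = [T, T, T, T]
r1 m[φ7→slip] = [T, T, T, T]
r1 m[φ7→sun] = [T, T, T, T]
r1 m[φ8→wet] = [T, T, T, T]
r1 m[φ8→wind] = [T, T, T, T]
r1 m[snow→φ0] = [T, T, T, T]
r1 m[snow→φ1] = [T, T, T, T]
r1 m[snow→φ2] = [T, T, T, T]
r1 m[fog→φ1] = [T, T, T, T]
r1 m[fog→φ3] = [T, T, T, T]
r1 m[fog→φ6] = [T, T, T, T]
r1 m[wet→φ2] = [T, T, T, T]
r1 m[wet→φ4] = [T, T, T, T]
r1 m[wet→φ8] = [T, T, T, T]
r1 m[slip→φ3] = [T, T, T, T]
r1 m[slip→φ6] = [T, T, T, T]
r1 m[slip→φ7] = [T, T, T, T]
r1 m[sun→φ5] = [T, T, T, T]
r1 m[sun→φ7] = [T, T, T, T]
r1 m[wind→φ0] = [T, T, T, T]
r1 m[wind→φ5] = [T, T, T, T]
r1 m[wind→φ8] = [T, T, T, T]
r1 m[rain→φ4] = [T, T, T, T]
r2 m[φ0→snow] = [T, T, T, T]
r2 m[φ0→wind] = [T, T, F, T]
r2 m[φ1→snow] = [T, T, F, T]
r2 m[φ1→fog] = [T, T, T, T]
r2 m[φ2→snow] = [T, T, T, T]
r2 m[φ2→wet] = [T, T, T, T]
r2 m[φ3→fog] = [T, T, T, T]
r2 m[φ3→slip] = [T, T, T, T]
r2 m[φ4→wet] = [T, T, T, T]
r2 m[φ4→rain] = [T, T, T, T]
r2 m[φ5→sun] = [T, T, T, T]
r2 m[φ5→wind] = [T, T, T, T]
r2 m[φ6→fog] = [T, T, T, T]
r2 m[φ6→slip] = [T, T, T, T]
r2 m[φ7→slip] = [T, T, T, T]
r2 m[φ7→sun] = [T, T, T, T]
r2 m[φ8→wet] = [T, T, T, T]
r2 m[φ8→wind] = [T, T, T, T]
r2 m[snow→φ0] = [T, T, F, T]
r2 m[snow→φ1] = [T, T, T, T]
r2 m[snow→φ2] = [T, T, F, T]
r2 m[fog→φ1] = [T, T, T, T]
r2 m[fog→φ3] = [T, T, T, T]
r2 m[fog→φ6] = [T, T, T, T]
r2 m[wet→φ2] = [T, T, T, T]
r2 m[wet→φ4] = [T, T, T, T]
r2 m[wet→φ8] = [T, T, T, T]
r2 m[slip→φ3] = [T, T, T, T]
r2 m[slip→φ6] = [T, T, T, T]
r2 m[slip→φ7] = [T, T, T, T]
r2 m[sun→φ5] = [T, T, T, T]
r2 m[sun→φ7] = [T, T, T, T]
r2 m[wind→φ0] = [T, T, T, T]
r2 m[wind→φ5] = [T, T, F, T]
r2 m[wind→φ8] = [T, T, F, T]
r2 m[rain→φ4] = [T, T, T, T]
r3 m[φ0→snow] = [T, T, T, T]
r3 m[φ0→wind] = [T, T, F, F]
r3 m[φ1→snow] = [T, T, F, T]
r3 m[φ1→fog] = [T, T, T, T]
r3 m[φ2→snow] = [T, T, T, T]
r3 m[φ2→wet] = [T, T, T, T]
r3 m[φ3→fog] = [T, T, T, T]
r3 m[φ3→slip] = [T, T, T, T]
r3 m[φ4→wet] = [T, T, T, T]
r3 m[φ4→rain] = [T, T, T, T]
r3 m[φ5→sun] = [T, T, T, T]
r3 m[φ5→wind] = [T, T, T, T]
r3 m[φ6→fog] = [T, T, T, T]
r3 m[φ6→slip] = [T, T, T, T]
r3 m[φ7→slip] = [T, T, T, T]
r3 m[φ7→sun] = [T, T, T, T]
r3 m[φ8→wet] = [T, T, T, T]
r3 m[φ8→wind] = [T, T, T, T]
r3 m[snow→φ0] = [T, T, F, T]
r3 m[snow→φ1] = [T, T, T, T]
r3 m[snow→φ2] = [T, T, F, T]
r3 m[fog→φ1] = [T, T, T, T]
r3 m[fog→φ3] = [T, T, T, T]
r3 m[fog→φ6] = [T, T, T, T]
r3 m[wet→φ2] = [T, T, T, T]
r3 m[wet→φ4] = [T, T, T, T]
r3 m[wet→φ8] = [T, T, T, T]
r3 m[slip→φ3] = [T, T, T, T]
r3 m[slip→φ6] = [T, T, T, T]
r3 m[slip→φ7] = [T, T, T, T]
r3 m[sun→φ5] = [T, T, T, T]
r3 m[sun→φ7] = [T, T, T, T]
r3 m[wind→φ0] = [T, T, T, T]
r3 m[wind→φ5] = [T, T, F, T]
r3 m[wind→φ8] = [T, T, F, T]
r3 m[rain→φ4] = [T, T, T, T]
r4 m[φ0→snow] = [T, T, T, T]
r4 m[φ0→wind] = [T, T, F, F]
r4 m[φ1→snow] = [T, T, F, T]
r4 m[φ1→fog] = [T, T, T, T]
r4 m[φ2→snow] = [T, T, T, T]
r4 m[φ2→wet] = [T, T, T, T]
r4 m[φ3→fog] = [T, T, T, T]
r4 m[φ3→slip] = [T, T, T, T]
r4 m[φ4→wet] = [T, T, T, T]
r4 m[φ4→rain] = [T, T, T, T]
r4 m[φ5→sun] = [T, T, T, T]
r4 m[φ5→wind] = [T, T, T, T]
r4 m[φ6→fog] = [T, T, T, T]
r4 m[φ6→slip] = [T, T, T, T]
r4 m[φ7→slip] = [T, T, T, T]
r4 m[φ7→sun] = [T, T, T, T]
r4 m[φ8→wet] = [T, T, T, T]
r4 m[φ8→wind] = [T, T, T, T]
r4 m[snow→φ0] = [T, T, F, T]
r4 m[snow→φ1] = [T, T, T, T]
r4 m[snow→φ2] = [T, T, F, T]
r4 m[fog→φ1] = [T, T, T, T]
r4 m[fog→φ3] = [T, T, T, T]
r4 m[fog→φ6] = [T, T, T, T]
r4 m[wet→φ2] = [T, T, T, T]
r4 m[wet→φ4] = [T, T, T, T]
r4 m[wet→φ8] = [T, T, T, T]
r4 m[slip→φ3] = [T, T, T, T]
r4 m[slip→φ6] = [T, T, T, T]
r4 m[slip→φ7] = [T, T, T, T]
r4 m[sun→φ5] = [T, T, T, T]
r4 m[sun→φ7] = [T, T, T, T]
r4 m[wind→φ0] = [T, T, T, T]
r4 m[wind→φ5] = [T, T, F, F]
r4 m[wind→φ8] = [T, T, F, F]
r4 m[rain→φ4] = [T, T, T, T]
r5 m[φ0→snow] = [T, T, T, T]
r5 m[φ0→wind] = [T, T, F, F]
r5 m[φ1→snow] = [T, T, F, T]
r5 m[φ1→fog] = [T, T, T, T]
r5 m[φ2→snow] = [T, T, T, T]
r5 m[φ2→wet] = [T, T, T, T]
r5 m[φ3→fog] = [T, T, T, T]
r5 m[φ3→slip] = [T, T, T, T]
r5 m[φ4→wet] = [T, T, T, T]
r5 m[φ4→rain] = [T, T, T, T]
r5 m[φ5→sun] = [T, T, F, T]
r5 m[φ5→wind] = [T, T, T, T]
r5 m[φ6→fog] = [T, T, T, T]
r5 m[φ6→slip] = [T, T, T, T]
r5 m[φ7→slip] = [T, T, T, T]
r5 m[φ7→sun] = [T, T, T, T]
r5 m[φ8→wet] = [T, T, T, T]
r5 m[φ8→wind] = [T, T, T, T]
r5 m[snow→φ0] = [T, T, F, T]
r5 m[snow→φ1] = [T, T, T, T]
r5 m[snow→φ2] = [T, T, F, T]
r5 m[fog→φ1] = [T, T, T, T]
r5 m[fog→φ3] = [T, T, T, T]
r5 m[fog→φ6] = [T, T, T, T]
r5 m[wet→φ2] = [T, T, T, T]
r5 m[wet→φ4] = [T, T, T, T]
r5 m[wet→φ8] = [T, T, T, T]
r5 m[slip→φ3] = [T, T, T, T]
r5 m[slip→φ6] = [T, T, T, T]
r5 m[slip→φ7] = [T, T, T, T]
r5 m[sun→φ5] = [T, T, T, T]
r5 m[sun→φ7] = [T, T, T, T]
r5 m[wind→φ0] = [T, T, T, T]
r5 m[wind→φ5] = [T, T, F, F]
r5 m[wind→φ8] = [T, T, F, F]
r5 m[rain→φ4] = [T, T, T, T]
no fixed point within 5 rounds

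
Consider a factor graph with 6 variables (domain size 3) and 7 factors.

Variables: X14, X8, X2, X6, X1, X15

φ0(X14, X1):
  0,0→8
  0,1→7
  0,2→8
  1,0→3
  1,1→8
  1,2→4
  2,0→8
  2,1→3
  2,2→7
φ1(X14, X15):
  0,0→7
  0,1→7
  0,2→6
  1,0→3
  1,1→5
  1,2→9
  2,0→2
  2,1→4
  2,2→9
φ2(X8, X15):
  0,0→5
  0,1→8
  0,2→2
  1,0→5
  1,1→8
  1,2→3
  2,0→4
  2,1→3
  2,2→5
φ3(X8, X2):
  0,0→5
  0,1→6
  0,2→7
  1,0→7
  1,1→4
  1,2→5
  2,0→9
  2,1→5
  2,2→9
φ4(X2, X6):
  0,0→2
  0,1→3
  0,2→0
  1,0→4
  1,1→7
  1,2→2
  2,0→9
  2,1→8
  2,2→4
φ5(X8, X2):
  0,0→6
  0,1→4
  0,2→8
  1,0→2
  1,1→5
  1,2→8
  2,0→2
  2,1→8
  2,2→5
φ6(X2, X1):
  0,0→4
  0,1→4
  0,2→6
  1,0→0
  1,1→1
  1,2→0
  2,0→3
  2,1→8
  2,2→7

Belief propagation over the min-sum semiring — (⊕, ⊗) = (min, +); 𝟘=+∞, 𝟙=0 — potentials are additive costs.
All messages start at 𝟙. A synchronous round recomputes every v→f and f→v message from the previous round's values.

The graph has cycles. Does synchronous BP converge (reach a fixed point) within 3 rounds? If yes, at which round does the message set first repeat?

NOT CONVERGED within 3 rounds

init: all messages = 𝟙 over 3 values
r1 m[φ0→X14] = [7, 3, 3]
r1 m[φ0→X1] = [3, 3, 4]
r1 m[φ1→X14] = [6, 3, 2]
r1 m[φ1→X15] = [2, 4, 6]
r1 m[φ2→X8] = [2, 3, 3]
r1 m[φ2→X15] = [4, 3, 2]
r1 m[φ3→X8] = [5, 4, 5]
r1 m[φ3→X2] = [5, 4, 5]
r1 m[φ4→X2] = [0, 2, 4]
r1 m[φ4→X6] = [2, 3, 0]
r1 m[φ5→X8] = [4, 2, 2]
r1 m[φ5→X2] = [2, 4, 5]
r1 m[φ6→X2] = [4, 0, 3]
r1 m[φ6→X1] = [0, 1, 0]
r1 m[X14→φ0] = [0, 0, 0]
r1 m[X14→φ1] = [0, 0, 0]
r1 m[X8→φ2] = [0, 0, 0]
r1 m[X8→φ3] = [0, 0, 0]
r1 m[X8→φ5] = [0, 0, 0]
r1 m[X2→φ3] = [0, 0, 0]
r1 m[X2→φ4] = [0, 0, 0]
r1 m[X2→φ5] = [0, 0, 0]
r1 m[X2→φ6] = [0, 0, 0]
r1 m[X6→φ4] = [0, 0, 0]
r1 m[X1→φ0] = [0, 0, 0]
r1 m[X1→φ6] = [0, 0, 0]
r1 m[X15→φ1] = [0, 0, 0]
r1 m[X15→φ2] = [0, 0, 0]
r2 m[φ0→X14] = [7, 3, 3]
r2 m[φ0→X1] = [3, 3, 4]
r2 m[φ1→X14] = [6, 3, 2]
r2 m[φ1→X15] = [2, 4, 6]
r2 m[φ2→X8] = [2, 3, 3]
r2 m[φ2→X15] = [4, 3, 2]
r2 m[φ3→X8] = [5, 4, 5]
r2 m[φ3→X2] = [5, 4, 5]
r2 m[φ4→X2] = [0, 2, 4]
r2 m[φ4→X6] = [2, 3, 0]
r2 m[φ5→X8] = [4, 2, 2]
r2 m[φ5→X2] = [2, 4, 5]
r2 m[φ6→X2] = [4, 0, 3]
r2 m[φ6→X1] = [0, 1, 0]
r2 m[X14→φ0] = [6, 3, 2]
r2 m[X14→φ1] = [7, 3, 3]
r2 m[X8→φ2] = [9, 6, 7]
r2 m[X8→φ3] = [6, 5, 5]
r2 m[X8→φ5] = [7, 7, 8]
r2 m[X2→φ3] = [6, 6, 12]
r2 m[X2→φ4] = [11, 8, 13]
r2 m[X2→φ5] = [9, 6, 12]
r2 m[X2→φ6] = [7, 10, 14]
r2 m[X6→φ4] = [0, 0, 0]
r2 m[X1→φ0] = [0, 1, 0]
r2 m[X1→φ6] = [3, 3, 4]
r2 m[X15→φ1] = [4, 3, 2]
r2 m[X15→φ2] = [2, 4, 6]
r3 m[φ0→X14] = [8, 3, 4]
r3 m[φ0→X1] = [6, 5, 7]
r3 m[φ1→X14] = [8, 7, 6]
r3 m[φ1→X15] = [5, 7, 12]
r3 m[φ2→X8] = [7, 7, 6]
r3 m[φ2→X15] = [11, 10, 9]
r3 m[φ3→X8] = [11, 10, 11]
r3 m[φ3→X2] = [11, 9, 10]
r3 m[φ4→X2] = [0, 2, 4]
r3 m[φ4→X6] = [12, 14, 10]
r3 m[φ5→X8] = [10, 11, 11]
r3 m[φ5→X2] = [9, 11, 13]
r3 m[φ6→X2] = [7, 3, 6]
r3 m[φ6→X1] = [10, 11, 10]
r3 m[X14→φ0] = [6, 3, 2]
r3 m[X14→φ1] = [7, 3, 3]
r3 m[X8→φ2] = [9, 6, 7]
r3 m[X8→φ3] = [6, 5, 5]
r3 m[X8→φ5] = [7, 7, 8]
r3 m[X2→φ3] = [6, 6, 12]
r3 m[X2→φ4] = [11, 8, 13]
r3 m[X2→φ5] = [9, 6, 12]
r3 m[X2→φ6] = [7, 10, 14]
r3 m[X6→φ4] = [0, 0, 0]
r3 m[X1→φ0] = [0, 1, 0]
r3 m[X1→φ6] = [3, 3, 4]
r3 m[X15→φ1] = [4, 3, 2]
r3 m[X15→φ2] = [2, 4, 6]
no fixed point within 3 rounds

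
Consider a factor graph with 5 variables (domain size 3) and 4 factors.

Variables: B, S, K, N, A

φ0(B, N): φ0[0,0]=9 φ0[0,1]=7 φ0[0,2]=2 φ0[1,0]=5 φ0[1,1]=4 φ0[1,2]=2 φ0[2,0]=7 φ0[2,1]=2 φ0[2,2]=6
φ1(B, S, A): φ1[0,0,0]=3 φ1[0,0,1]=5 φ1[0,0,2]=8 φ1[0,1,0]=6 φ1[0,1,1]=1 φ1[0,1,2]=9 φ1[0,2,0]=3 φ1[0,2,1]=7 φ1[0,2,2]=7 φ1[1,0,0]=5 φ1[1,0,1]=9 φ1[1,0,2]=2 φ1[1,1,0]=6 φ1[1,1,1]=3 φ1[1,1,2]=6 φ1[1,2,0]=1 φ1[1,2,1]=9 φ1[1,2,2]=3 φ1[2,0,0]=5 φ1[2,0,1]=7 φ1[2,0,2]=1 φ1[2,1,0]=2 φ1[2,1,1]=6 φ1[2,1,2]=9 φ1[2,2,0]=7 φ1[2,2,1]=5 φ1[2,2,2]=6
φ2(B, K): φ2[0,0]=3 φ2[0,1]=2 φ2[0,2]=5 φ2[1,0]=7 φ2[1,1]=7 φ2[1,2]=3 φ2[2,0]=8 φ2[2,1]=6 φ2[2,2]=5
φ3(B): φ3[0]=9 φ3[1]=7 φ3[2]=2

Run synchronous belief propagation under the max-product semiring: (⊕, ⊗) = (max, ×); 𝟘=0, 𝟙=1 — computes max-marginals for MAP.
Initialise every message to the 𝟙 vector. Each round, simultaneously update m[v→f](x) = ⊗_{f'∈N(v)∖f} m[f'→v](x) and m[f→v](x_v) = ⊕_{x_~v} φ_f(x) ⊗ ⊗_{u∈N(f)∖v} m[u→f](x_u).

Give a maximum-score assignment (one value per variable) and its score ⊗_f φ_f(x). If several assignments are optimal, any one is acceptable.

init: all messages = 𝟙 over 3 values
r1 m[φ0→B] = [9, 5, 7]
r1 m[φ0→N] = [9, 7, 6]
r1 m[φ1→B] = [9, 9, 9]
r1 m[φ1→S] = [9, 9, 9]
r1 m[φ1→A] = [7, 9, 9]
r1 m[φ2→B] = [5, 7, 8]
r1 m[φ2→K] = [8, 7, 5]
r1 m[φ3→B] = [9, 7, 2]
r1 m[B→φ0] = [1, 1, 1]
r1 m[B→φ1] = [1, 1, 1]
r1 m[B→φ2] = [1, 1, 1]
r1 m[B→φ3] = [1, 1, 1]
r1 m[S→φ1] = [1, 1, 1]
r1 m[K→φ2] = [1, 1, 1]
r1 m[N→φ0] = [1, 1, 1]
r1 m[A→φ1] = [1, 1, 1]
r2 m[φ0→B] = [9, 5, 7]
r2 m[φ0→N] = [9, 7, 6]
r2 m[φ1→B] = [9, 9, 9]
r2 m[φ1→S] = [9, 9, 9]
r2 m[φ1→A] = [7, 9, 9]
r2 m[φ2→B] = [5, 7, 8]
r2 m[φ2→K] = [8, 7, 5]
r2 m[φ3→B] = [9, 7, 2]
r2 m[B→φ0] = [405, 441, 144]
r2 m[B→φ1] = [405, 245, 112]
r2 m[B→φ2] = [729, 315, 126]
r2 m[B→φ3] = [405, 315, 504]
r2 m[S→φ1] = [1, 1, 1]
r2 m[K→φ2] = [1, 1, 1]
r2 m[N→φ0] = [1, 1, 1]
r2 m[A→φ1] = [1, 1, 1]
r3 m[φ0→B] = [9, 5, 7]
r3 m[φ0→N] = [3645, 2835, 882]
r3 m[φ1→B] = [9, 9, 9]
r3 m[φ1→S] = [3240, 3645, 2835]
r3 m[φ1→A] = [2430, 2835, 3645]
r3 m[φ2→B] = [5, 7, 8]
r3 m[φ2→K] = [2205, 2205, 3645]
r3 m[φ3→B] = [9, 7, 2]
r3 m[B→φ0] = [405, 441, 144]
r3 m[B→φ1] = [405, 245, 112]
r3 m[B→φ2] = [729, 315, 126]
r3 m[B→φ3] = [405, 315, 504]
r3 m[S→φ1] = [1, 1, 1]
r3 m[K→φ2] = [1, 1, 1]
r3 m[N→φ0] = [1, 1, 1]
r3 m[A→φ1] = [1, 1, 1]
r4 m[φ0→B] = [9, 5, 7]
r4 m[φ0→N] = [3645, 2835, 882]
r4 m[φ1→B] = [9, 9, 9]
r4 m[φ1→S] = [3240, 3645, 2835]
r4 m[φ1→A] = [2430, 2835, 3645]
r4 m[φ2→B] = [5, 7, 8]
r4 m[φ2→K] = [2205, 2205, 3645]
r4 m[φ3→B] = [9, 7, 2]
r4 m[B→φ0] = [405, 441, 144]
r4 m[B→φ1] = [405, 245, 112]
r4 m[B→φ2] = [729, 315, 126]
r4 m[B→φ3] = [405, 315, 504]
r4 m[S→φ1] = [1, 1, 1]
r4 m[K→φ2] = [1, 1, 1]
r4 m[N→φ0] = [1, 1, 1]
r4 m[A→φ1] = [1, 1, 1]
fixed point reached at round 4
traceback from B: (B=0, S=1, K=2, N=0, A=2), score=3645

assignment: (B=0, S=1, K=2, N=0, A=2); score = 3645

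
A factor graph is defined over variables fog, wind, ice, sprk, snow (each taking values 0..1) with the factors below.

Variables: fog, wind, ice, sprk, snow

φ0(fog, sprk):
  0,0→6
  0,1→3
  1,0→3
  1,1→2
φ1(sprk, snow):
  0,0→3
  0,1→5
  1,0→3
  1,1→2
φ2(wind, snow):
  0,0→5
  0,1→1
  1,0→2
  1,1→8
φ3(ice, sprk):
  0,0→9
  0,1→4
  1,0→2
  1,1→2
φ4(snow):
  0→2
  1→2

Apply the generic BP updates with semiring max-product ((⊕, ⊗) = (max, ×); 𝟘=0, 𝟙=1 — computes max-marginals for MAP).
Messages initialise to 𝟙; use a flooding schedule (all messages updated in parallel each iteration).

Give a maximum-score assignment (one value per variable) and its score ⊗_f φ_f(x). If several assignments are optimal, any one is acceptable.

assignment: (fog=0, wind=1, ice=0, sprk=0, snow=1); score = 4320

init: all messages = 𝟙 over 2 values
r1 m[φ0→fog] = [6, 3]
r1 m[φ0→sprk] = [6, 3]
r1 m[φ1→sprk] = [5, 3]
r1 m[φ1→snow] = [3, 5]
r1 m[φ2→wind] = [5, 8]
r1 m[φ2→snow] = [5, 8]
r1 m[φ3→ice] = [9, 2]
r1 m[φ3→sprk] = [9, 4]
r1 m[φ4→snow] = [2, 2]
r1 m[fog→φ0] = [1, 1]
r1 m[wind→φ2] = [1, 1]
r1 m[ice→φ3] = [1, 1]
r1 m[sprk→φ0] = [1, 1]
r1 m[sprk→φ1] = [1, 1]
r1 m[sprk→φ3] = [1, 1]
r1 m[snow→φ1] = [1, 1]
r1 m[snow→φ2] = [1, 1]
r1 m[snow→φ4] = [1, 1]
r2 m[φ0→fog] = [6, 3]
r2 m[φ0→sprk] = [6, 3]
r2 m[φ1→sprk] = [5, 3]
r2 m[φ1→snow] = [3, 5]
r2 m[φ2→wind] = [5, 8]
r2 m[φ2→snow] = [5, 8]
r2 m[φ3→ice] = [9, 2]
r2 m[φ3→sprk] = [9, 4]
r2 m[φ4→snow] = [2, 2]
r2 m[fog→φ0] = [1, 1]
r2 m[wind→φ2] = [1, 1]
r2 m[ice→φ3] = [1, 1]
r2 m[sprk→φ0] = [45, 12]
r2 m[sprk→φ1] = [54, 12]
r2 m[sprk→φ3] = [30, 9]
r2 m[snow→φ1] = [10, 16]
r2 m[snow→φ2] = [6, 10]
r2 m[snow→φ4] = [15, 40]
r3 m[φ0→fog] = [270, 135]
r3 m[φ0→sprk] = [6, 3]
r3 m[φ1→sprk] = [80, 32]
r3 m[φ1→snow] = [162, 270]
r3 m[φ2→wind] = [30, 80]
r3 m[φ2→snow] = [5, 8]
r3 m[φ3→ice] = [270, 60]
r3 m[φ3→sprk] = [9, 4]
r3 m[φ4→snow] = [2, 2]
r3 m[fog→φ0] = [1, 1]
r3 m[wind→φ2] = [1, 1]
r3 m[ice→φ3] = [1, 1]
r3 m[sprk→φ0] = [45, 12]
r3 m[sprk→φ1] = [54, 12]
r3 m[sprk→φ3] = [30, 9]
r3 m[snow→φ1] = [10, 16]
r3 m[snow→φ2] = [6, 10]
r3 m[snow→φ4] = [15, 40]
r4 m[φ0→fog] = [270, 135]
r4 m[φ0→sprk] = [6, 3]
r4 m[φ1→sprk] = [80, 32]
r4 m[φ1→snow] = [162, 270]
r4 m[φ2→wind] = [30, 80]
r4 m[φ2→snow] = [5, 8]
r4 m[φ3→ice] = [270, 60]
r4 m[φ3→sprk] = [9, 4]
r4 m[φ4→snow] = [2, 2]
r4 m[fog→φ0] = [1, 1]
r4 m[wind→φ2] = [1, 1]
r4 m[ice→φ3] = [1, 1]
r4 m[sprk→φ0] = [720, 128]
r4 m[sprk→φ1] = [54, 12]
r4 m[sprk→φ3] = [480, 96]
r4 m[snow→φ1] = [10, 16]
r4 m[snow→φ2] = [324, 540]
r4 m[snow→φ4] = [810, 2160]
r5 m[φ0→fog] = [4320, 2160]
r5 m[φ0→sprk] = [6, 3]
r5 m[φ1→sprk] = [80, 32]
r5 m[φ1→snow] = [162, 270]
r5 m[φ2→wind] = [1620, 4320]
r5 m[φ2→snow] = [5, 8]
r5 m[φ3→ice] = [4320, 960]
r5 m[φ3→sprk] = [9, 4]
r5 m[φ4→snow] = [2, 2]
r5 m[fog→φ0] = [1, 1]
r5 m[wind→φ2] = [1, 1]
r5 m[ice→φ3] = [1, 1]
r5 m[sprk→φ0] = [720, 128]
r5 m[sprk→φ1] = [54, 12]
r5 m[sprk→φ3] = [480, 96]
r5 m[snow→φ1] = [10, 16]
r5 m[snow→φ2] = [324, 540]
r5 m[snow→φ4] = [810, 2160]
r6 m[φ0→fog] = [4320, 2160]
r6 m[φ0→sprk] = [6, 3]
r6 m[φ1→sprk] = [80, 32]
r6 m[φ1→snow] = [162, 270]
r6 m[φ2→wind] = [1620, 4320]
r6 m[φ2→snow] = [5, 8]
r6 m[φ3→ice] = [4320, 960]
r6 m[φ3→sprk] = [9, 4]
r6 m[φ4→snow] = [2, 2]
r6 m[fog→φ0] = [1, 1]
r6 m[wind→φ2] = [1, 1]
r6 m[ice→φ3] = [1, 1]
r6 m[sprk→φ0] = [720, 128]
r6 m[sprk→φ1] = [54, 12]
r6 m[sprk→φ3] = [480, 96]
r6 m[snow→φ1] = [10, 16]
r6 m[snow→φ2] = [324, 540]
r6 m[snow→φ4] = [810, 2160]
fixed point reached at round 6
traceback from fog: (fog=0, wind=1, ice=0, sprk=0, snow=1), score=4320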